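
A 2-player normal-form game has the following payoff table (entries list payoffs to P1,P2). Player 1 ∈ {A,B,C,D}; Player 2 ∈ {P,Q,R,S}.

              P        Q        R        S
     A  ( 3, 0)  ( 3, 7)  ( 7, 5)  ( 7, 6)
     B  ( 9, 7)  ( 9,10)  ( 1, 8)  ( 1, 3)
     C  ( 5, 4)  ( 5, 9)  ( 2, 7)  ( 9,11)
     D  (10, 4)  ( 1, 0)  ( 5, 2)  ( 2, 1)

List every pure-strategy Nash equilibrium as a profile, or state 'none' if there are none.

(A,P): not NE [P1→D gives 10>3; P2→Q gives 7>0]
(A,Q): not NE [P1→B gives 9>3]
(A,R): not NE [P2→Q gives 7>5]
(A,S): not NE [P1→C gives 9>7; P2→Q gives 7>6]
(B,P): not NE [P1→D gives 10>9; P2→Q gives 10>7]
(B,Q): NE
(B,R): not NE [P1→A gives 7>1; P2→Q gives 10>8]
(B,S): not NE [P1→C gives 9>1; P2→Q gives 10>3]
(C,P): not NE [P1→D gives 10>5; P2→S gives 11>4]
(C,Q): not NE [P1→B gives 9>5; P2→S gives 11>9]
(C,R): not NE [P1→A gives 7>2; P2→S gives 11>7]
(C,S): NE
(D,P): NE
(D,Q): not NE [P1→B gives 9>1; P2→P gives 4>0]
(D,R): not NE [P1→A gives 7>5; P2→P gives 4>2]
(D,S): not NE [P1→C gives 9>2; P2→P gives 4>1]

PSNE = {(B,Q), (C,S), (D,P)}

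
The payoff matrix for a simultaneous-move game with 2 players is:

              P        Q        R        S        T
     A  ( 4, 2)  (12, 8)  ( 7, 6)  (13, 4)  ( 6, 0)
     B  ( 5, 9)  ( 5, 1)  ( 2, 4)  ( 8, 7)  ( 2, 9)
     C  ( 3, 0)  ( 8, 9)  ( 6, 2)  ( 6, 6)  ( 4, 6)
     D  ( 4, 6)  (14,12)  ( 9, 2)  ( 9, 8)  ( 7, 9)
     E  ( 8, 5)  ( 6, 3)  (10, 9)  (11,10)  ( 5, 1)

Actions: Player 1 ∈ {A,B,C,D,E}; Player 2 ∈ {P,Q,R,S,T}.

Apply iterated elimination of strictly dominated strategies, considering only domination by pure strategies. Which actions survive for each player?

P1 drop B (E beats it: P:8>5 Q:6>5 R:10>2 S:11>8 T:5>2)
P1 drop C (A beats it: P:4>3 Q:12>8 R:7>6 S:13>6 T:6>4)
P2 drop P (S beats it: A:4>2 D:8>6 E:10>5)
P2 drop T (Q beats it: A:8>0 D:12>9 E:3>1)
P1→{A,D,E} P2→{Q,R,S}

Remaining: P1:{A,D,E} P2:{Q,R,S}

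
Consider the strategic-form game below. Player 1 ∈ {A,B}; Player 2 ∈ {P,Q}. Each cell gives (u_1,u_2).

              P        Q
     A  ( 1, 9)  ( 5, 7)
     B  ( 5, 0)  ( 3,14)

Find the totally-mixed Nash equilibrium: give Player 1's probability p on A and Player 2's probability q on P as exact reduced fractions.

P1 indiff ⇒ q·1+(1-q)·5 = q·5+(1-q)·3 ⇒ q(-4) = (1-q)(-2) ⇒ q = 1/3
P2 indiff ⇒ p·9+(1-p)·0 = p·7+(1-p)·14 ⇒ p(2) = (1-p)(14) ⇒ p = 7/8

P1 mixes 7/8 on A; P2 mixes 1/3 on P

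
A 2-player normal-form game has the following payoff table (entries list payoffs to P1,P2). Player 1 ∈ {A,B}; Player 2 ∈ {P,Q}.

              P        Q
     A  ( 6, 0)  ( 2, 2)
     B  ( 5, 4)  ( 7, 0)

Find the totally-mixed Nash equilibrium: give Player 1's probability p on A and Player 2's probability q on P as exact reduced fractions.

P1 indiff ⇒ q·6+(1-q)·2 = q·5+(1-q)·7 ⇒ q(1) = (1-q)(5) ⇒ q = 5/6
P2 indiff ⇒ p·0+(1-p)·4 = p·2+(1-p)·0 ⇒ p(-2) = (1-p)(-4) ⇒ p = 2/3

p=2/3, q=5/6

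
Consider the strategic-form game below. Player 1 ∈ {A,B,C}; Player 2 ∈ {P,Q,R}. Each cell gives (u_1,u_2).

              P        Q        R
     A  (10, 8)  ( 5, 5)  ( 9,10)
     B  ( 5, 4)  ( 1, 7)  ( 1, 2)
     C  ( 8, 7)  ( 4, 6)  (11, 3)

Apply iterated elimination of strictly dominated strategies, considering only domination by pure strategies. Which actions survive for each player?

P1 drop B (A beats it: P:10>5 Q:5>1 R:9>1)
P2 drop Q (P beats it: A:8>5 C:7>6)
P1→{A,C} P2→{P,R}

IESDS → P1:{A,C} P2:{P,R}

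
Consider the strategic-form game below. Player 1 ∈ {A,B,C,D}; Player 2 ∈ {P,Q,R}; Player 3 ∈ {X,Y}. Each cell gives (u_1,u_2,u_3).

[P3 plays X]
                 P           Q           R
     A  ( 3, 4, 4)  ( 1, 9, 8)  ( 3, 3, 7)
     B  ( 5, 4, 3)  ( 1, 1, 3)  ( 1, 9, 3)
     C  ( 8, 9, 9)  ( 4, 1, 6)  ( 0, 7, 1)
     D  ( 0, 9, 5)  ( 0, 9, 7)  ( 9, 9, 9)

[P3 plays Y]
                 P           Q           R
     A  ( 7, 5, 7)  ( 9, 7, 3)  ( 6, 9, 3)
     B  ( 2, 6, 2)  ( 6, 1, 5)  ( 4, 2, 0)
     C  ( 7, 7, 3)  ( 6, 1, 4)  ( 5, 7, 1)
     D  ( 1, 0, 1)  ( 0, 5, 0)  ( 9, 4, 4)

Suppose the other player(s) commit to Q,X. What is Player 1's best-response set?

argmax u_1 = {C}

u_1(A vs Q,X) = 1
u_1(B vs Q,X) = 1
u_1(C vs Q,X) = 4
u_1(D vs Q,X) = 0
max payoff 4 at {C}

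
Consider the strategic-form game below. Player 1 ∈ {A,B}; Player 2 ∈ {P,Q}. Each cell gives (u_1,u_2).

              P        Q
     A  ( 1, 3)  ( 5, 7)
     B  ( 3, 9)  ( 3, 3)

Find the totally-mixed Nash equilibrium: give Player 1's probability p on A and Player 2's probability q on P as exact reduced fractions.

P1 mixes 3/5 on A; P2 mixes 1/2 on P

P1 indiff ⇒ q·1+(1-q)·5 = q·3+(1-q)·3 ⇒ q(-2) = (1-q)(-2) ⇒ q = 1/2
P2 indiff ⇒ p·3+(1-p)·9 = p·7+(1-p)·3 ⇒ p(-4) = (1-p)(-6) ⇒ p = 3/5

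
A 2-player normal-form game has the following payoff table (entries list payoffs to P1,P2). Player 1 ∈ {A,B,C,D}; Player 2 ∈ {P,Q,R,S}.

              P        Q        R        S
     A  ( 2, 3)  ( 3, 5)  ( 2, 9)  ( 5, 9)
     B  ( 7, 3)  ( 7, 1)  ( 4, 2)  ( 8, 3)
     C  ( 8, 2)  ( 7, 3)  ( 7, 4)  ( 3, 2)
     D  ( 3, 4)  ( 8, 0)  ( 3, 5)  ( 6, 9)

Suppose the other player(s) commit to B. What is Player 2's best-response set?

u_2(P vs B) = 3
u_2(Q vs B) = 1
u_2(R vs B) = 2
u_2(S vs B) = 3
max payoff 3 at {P,S}

argmax u_2 = {P,S}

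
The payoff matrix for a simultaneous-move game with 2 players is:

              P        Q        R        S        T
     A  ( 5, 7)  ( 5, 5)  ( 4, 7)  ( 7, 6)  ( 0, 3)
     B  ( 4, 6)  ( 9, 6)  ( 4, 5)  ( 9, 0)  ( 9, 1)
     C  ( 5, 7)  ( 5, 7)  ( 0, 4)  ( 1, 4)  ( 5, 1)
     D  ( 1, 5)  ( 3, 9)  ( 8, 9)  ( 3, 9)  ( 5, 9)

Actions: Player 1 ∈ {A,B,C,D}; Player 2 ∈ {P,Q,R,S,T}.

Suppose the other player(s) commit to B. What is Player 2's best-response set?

u_2(P vs B) = 6
u_2(Q vs B) = 6
u_2(R vs B) = 5
u_2(S vs B) = 0
u_2(T vs B) = 1
max payoff 6 at {P,Q}

BR_2 = {P,Q}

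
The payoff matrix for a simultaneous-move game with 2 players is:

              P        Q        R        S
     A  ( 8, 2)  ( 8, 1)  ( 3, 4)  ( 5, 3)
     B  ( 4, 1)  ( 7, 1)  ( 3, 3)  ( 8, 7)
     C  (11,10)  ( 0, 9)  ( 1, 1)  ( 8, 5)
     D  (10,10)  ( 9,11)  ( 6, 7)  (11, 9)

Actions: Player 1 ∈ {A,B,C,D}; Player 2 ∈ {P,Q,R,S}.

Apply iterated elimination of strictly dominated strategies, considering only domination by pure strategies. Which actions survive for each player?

Remaining: P1:{C,D} P2:{P,Q}

P1 drop A (D beats it: P:10>8 Q:9>8 R:6>3 S:11>5)
P1 drop B (D beats it: P:10>4 Q:9>7 R:6>3 S:11>8)
P2 drop R (P beats it: C:10>1 D:10>7)
P2 drop S (P beats it: C:10>5 D:10>9)
P1→{C,D} P2→{P,Q}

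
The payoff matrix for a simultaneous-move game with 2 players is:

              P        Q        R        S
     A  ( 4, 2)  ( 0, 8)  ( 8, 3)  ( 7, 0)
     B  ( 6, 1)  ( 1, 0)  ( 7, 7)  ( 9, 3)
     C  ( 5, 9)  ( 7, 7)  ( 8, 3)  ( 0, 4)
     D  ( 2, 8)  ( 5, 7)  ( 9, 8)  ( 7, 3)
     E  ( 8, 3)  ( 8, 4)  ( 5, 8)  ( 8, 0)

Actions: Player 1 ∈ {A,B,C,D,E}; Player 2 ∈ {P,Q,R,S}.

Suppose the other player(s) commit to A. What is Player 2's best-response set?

u_2(P vs A) = 2
u_2(Q vs A) = 8
u_2(R vs A) = 3
u_2(S vs A) = 0
max payoff 8 at {Q}

P2 best: {Q}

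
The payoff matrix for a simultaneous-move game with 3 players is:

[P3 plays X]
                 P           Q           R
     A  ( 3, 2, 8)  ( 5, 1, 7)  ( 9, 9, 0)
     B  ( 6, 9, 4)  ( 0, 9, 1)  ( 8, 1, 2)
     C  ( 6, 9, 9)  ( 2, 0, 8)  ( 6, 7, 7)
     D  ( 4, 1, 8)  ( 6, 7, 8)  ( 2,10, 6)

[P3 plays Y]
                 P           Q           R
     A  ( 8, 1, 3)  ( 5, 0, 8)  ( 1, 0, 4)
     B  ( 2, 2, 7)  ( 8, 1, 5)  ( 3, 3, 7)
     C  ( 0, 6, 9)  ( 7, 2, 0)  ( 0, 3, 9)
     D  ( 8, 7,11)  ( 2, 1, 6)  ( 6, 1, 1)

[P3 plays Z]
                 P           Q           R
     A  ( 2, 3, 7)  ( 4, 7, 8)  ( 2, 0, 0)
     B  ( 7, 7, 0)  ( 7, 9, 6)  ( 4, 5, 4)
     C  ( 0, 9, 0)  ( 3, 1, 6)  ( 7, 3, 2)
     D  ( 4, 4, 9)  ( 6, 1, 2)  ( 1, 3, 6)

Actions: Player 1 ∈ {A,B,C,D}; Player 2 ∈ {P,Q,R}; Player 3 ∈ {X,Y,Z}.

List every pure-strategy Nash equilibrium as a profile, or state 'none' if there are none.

(A,P,X): not NE [P1→C gives 6>3; P2→R gives 9>2]
(A,P,Y): not NE [P3→X gives 8>3]
(A,P,Z): not NE [P1→B gives 7>2; P2→Q gives 7>3; P3→X gives 8>7]
(A,Q,X): not NE [P1→D gives 6>5; P2→R gives 9>1; P3→Z gives 8>7]
(A,Q,Y): not NE [P1→B gives 8>5; P2→P gives 1>0]
(A,Q,Z): not NE [P1→B gives 7>4]
(A,R,X): not NE [P3→Y gives 4>0]
(A,R,Y): not NE [P1→D gives 6>1; P2→P gives 1>0]
(A,R,Z): not NE [P1→C gives 7>2; P2→Q gives 7>0; P3→Y gives 4>0]
(B,P,X): not NE [P3→Y gives 7>4]
(B,P,Y): not NE [P1→D gives 8>2; P2→R gives 3>2]
(B,P,Z): not NE [P2→Q gives 9>7; P3→Y gives 7>0]
(B,Q,X): not NE [P1→D gives 6>0; P3→Z gives 6>1]
(B,Q,Y): not NE [P2→R gives 3>1; P3→Z gives 6>5]
(B,Q,Z): NE
(B,R,X): not NE [P1→A gives 9>8; P2→Q gives 9>1; P3→Y gives 7>2]
(B,R,Y): not NE [P1→D gives 6>3]
(B,R,Z): not NE [P1→C gives 7>4; P2→Q gives 9>5; P3→Y gives 7>4]
(C,P,X): NE
(C,P,Y): not NE [P1→D gives 8>0]
(C,P,Z): not NE [P1→B gives 7>0; P3→Y gives 9>0]
(C,Q,X): not NE [P1→D gives 6>2; P2→P gives 9>0]
(C,Q,Y): not NE [P1→B gives 8>7; P2→P gives 6>2; P3→X gives 8>0]
(C,Q,Z): not NE [P1→B gives 7>3; P2→P gives 9>1; P3→X gives 8>6]
(C,R,X): not NE [P1→A gives 9>6; P2→P gives 9>7; P3→Y gives 9>7]
(C,R,Y): not NE [P1→D gives 6>0; P2→P gives 6>3]
(C,R,Z): not NE [P2→P gives 9>3; P3→Y gives 9>2]
(D,P,X): not NE [P1→C gives 6>4; P2→R gives 10>1; P3→Y gives 11>8]
(D,P,Y): NE
(D,P,Z): not NE [P1→B gives 7>4; P3→Y gives 11>9]
(D,Q,X): not NE [P2→R gives 10>7]
(D,Q,Y): not NE [P1→B gives 8>2; P2→P gives 7>1; P3→X gives 8>6]
(D,Q,Z): not NE [P1→B gives 7>6; P2→P gives 4>1; P3→X gives 8>2]
(D,R,X): not NE [P1→A gives 9>2]
(D,R,Y): not NE [P2→P gives 7>1; P3→Z gives 6>1]
(D,R,Z): not NE [P1→C gives 7>1; P2→P gives 4>3]

Nash profiles: (B,Q,Z), (C,P,X), (D,P,Y)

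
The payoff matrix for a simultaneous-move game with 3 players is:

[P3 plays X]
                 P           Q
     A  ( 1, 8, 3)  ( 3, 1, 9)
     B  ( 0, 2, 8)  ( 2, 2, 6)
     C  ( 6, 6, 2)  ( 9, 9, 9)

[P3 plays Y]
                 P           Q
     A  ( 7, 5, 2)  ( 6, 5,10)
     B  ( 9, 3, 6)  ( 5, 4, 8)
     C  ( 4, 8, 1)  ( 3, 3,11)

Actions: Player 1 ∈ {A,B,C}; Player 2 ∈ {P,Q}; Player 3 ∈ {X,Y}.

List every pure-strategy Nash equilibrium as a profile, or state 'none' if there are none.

(A,P,X): not NE [P1→C gives 6>1]
(A,P,Y): not NE [P1→B gives 9>7; P3→X gives 3>2]
(A,Q,X): not NE [P1→C gives 9>3; P2→P gives 8>1; P3→Y gives 10>9]
(A,Q,Y): NE
(B,P,X): not NE [P1→C gives 6>0]
(B,P,Y): not NE [P2→Q gives 4>3; P3→X gives 8>6]
(B,Q,X): not NE [P1→C gives 9>2; P3→Y gives 8>6]
(B,Q,Y): not NE [P1→A gives 6>5]
(C,P,X): not NE [P2→Q gives 9>6]
(C,P,Y): not NE [P1→B gives 9>4; P3→X gives 2>1]
(C,Q,X): not NE [P3→Y gives 11>9]
(C,Q,Y): not NE [P1→A gives 6>3; P2→P gives 8>3]

PSNE = {(A,Q,Y)}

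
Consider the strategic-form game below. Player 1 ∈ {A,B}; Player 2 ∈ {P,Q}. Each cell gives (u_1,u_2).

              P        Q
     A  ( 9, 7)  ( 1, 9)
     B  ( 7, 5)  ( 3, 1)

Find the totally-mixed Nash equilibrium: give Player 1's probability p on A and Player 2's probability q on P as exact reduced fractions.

P1 indiff ⇒ q·9+(1-q)·1 = q·7+(1-q)·3 ⇒ q(2) = (1-q)(2) ⇒ q = 1/2
P2 indiff ⇒ p·7+(1-p)·5 = p·9+(1-p)·1 ⇒ p(-2) = (1-p)(-4) ⇒ p = 2/3

P1 mixes 2/3 on A; P2 mixes 1/2 on P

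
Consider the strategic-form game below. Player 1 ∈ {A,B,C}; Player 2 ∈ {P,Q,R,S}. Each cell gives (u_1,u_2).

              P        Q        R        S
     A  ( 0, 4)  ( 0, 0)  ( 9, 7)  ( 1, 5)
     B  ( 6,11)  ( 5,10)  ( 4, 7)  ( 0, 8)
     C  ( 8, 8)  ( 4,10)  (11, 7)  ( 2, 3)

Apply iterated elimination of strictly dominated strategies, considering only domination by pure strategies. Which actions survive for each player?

Survivors P1:{B,C} P2:{P,Q}

P1 drop A (C beats it: P:8>0 Q:4>0 R:11>9 S:2>1)
P2 drop R (P beats it: B:11>7 C:8>7)
P2 drop S (P beats it: B:11>8 C:8>3)
P1→{B,C} P2→{P,Q}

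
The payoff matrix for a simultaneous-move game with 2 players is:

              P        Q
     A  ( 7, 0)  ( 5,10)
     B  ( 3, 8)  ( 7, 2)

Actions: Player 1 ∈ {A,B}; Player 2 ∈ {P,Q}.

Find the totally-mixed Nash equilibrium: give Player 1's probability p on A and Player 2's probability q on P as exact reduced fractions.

P1 indiff ⇒ q·7+(1-q)·5 = q·3+(1-q)·7 ⇒ q(4) = (1-q)(2) ⇒ q = 1/3
P2 indiff ⇒ p·0+(1-p)·8 = p·10+(1-p)·2 ⇒ p(-10) = (1-p)(-6) ⇒ p = 3/8

(p,q) = (3/8, 1/3)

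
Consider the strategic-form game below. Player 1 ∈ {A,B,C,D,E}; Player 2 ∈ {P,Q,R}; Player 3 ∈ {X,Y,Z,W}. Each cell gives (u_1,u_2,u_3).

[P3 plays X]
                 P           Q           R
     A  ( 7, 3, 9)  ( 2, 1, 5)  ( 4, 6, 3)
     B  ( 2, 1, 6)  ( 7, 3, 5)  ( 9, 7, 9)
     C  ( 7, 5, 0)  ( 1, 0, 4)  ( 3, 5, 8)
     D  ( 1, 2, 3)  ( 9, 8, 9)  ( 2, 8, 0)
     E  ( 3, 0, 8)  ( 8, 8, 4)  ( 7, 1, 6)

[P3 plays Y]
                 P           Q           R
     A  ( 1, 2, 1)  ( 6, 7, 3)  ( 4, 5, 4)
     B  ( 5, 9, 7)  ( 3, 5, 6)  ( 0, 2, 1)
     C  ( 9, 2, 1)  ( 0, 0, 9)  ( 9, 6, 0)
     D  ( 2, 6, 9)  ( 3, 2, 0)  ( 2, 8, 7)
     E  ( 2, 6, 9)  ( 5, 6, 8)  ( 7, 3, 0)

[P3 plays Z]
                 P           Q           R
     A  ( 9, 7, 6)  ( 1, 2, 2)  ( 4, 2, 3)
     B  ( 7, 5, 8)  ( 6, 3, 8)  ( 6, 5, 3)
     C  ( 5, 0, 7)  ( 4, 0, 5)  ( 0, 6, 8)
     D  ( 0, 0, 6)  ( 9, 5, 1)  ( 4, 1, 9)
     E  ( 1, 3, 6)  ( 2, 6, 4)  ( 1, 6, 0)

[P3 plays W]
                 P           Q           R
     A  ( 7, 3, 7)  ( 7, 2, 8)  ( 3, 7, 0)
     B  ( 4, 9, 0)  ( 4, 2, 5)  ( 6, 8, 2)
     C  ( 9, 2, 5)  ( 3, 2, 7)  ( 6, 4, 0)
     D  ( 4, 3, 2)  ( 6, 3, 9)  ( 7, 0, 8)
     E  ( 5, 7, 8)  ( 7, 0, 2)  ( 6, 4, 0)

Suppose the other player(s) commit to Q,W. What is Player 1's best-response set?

P1 best: {A,E}

u_1(A vs Q,W) = 7
u_1(B vs Q,W) = 4
u_1(C vs Q,W) = 3
u_1(D vs Q,W) = 6
u_1(E vs Q,W) = 7
max payoff 7 at {A,E}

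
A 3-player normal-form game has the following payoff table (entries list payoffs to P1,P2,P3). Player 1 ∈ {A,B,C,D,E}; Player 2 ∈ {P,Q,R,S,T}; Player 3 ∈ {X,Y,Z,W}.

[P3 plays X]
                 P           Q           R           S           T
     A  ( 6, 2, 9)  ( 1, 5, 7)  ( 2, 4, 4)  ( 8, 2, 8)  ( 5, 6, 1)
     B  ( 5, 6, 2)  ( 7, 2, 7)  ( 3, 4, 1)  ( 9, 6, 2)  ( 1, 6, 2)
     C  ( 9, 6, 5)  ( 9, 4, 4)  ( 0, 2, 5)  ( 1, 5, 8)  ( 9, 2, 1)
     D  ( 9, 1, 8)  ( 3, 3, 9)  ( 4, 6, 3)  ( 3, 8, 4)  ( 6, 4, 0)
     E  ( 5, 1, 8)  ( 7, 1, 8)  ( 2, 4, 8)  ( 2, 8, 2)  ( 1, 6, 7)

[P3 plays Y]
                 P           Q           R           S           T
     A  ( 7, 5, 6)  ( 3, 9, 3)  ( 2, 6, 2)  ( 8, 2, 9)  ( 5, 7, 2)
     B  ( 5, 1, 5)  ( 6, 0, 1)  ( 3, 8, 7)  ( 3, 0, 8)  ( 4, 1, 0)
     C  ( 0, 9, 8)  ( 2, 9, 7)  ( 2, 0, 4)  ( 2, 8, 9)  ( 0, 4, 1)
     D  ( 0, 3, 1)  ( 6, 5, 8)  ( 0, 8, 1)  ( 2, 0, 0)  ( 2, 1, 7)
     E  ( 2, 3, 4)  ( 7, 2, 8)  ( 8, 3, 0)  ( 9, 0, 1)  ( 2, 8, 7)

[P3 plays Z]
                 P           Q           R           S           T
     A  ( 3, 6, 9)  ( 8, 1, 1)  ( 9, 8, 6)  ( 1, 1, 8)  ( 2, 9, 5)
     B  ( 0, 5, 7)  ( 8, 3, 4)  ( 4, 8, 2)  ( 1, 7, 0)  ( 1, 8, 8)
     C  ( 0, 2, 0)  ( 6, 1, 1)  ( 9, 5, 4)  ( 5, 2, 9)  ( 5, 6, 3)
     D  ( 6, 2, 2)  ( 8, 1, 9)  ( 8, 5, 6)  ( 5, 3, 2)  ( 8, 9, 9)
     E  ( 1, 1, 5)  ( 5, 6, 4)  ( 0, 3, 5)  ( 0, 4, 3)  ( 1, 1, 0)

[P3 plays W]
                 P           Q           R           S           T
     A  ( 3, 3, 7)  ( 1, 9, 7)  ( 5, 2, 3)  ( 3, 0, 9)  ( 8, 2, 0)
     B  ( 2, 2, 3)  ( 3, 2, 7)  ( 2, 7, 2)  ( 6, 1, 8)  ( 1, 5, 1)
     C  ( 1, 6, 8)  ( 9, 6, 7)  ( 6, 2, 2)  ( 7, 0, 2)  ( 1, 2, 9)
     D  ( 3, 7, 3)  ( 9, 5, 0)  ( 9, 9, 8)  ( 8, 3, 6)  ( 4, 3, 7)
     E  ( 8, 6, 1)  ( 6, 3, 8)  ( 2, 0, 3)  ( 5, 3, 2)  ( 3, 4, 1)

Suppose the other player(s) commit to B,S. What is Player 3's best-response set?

argmax u_3 = {Y,W}

u_3(X vs B,S) = 2
u_3(Y vs B,S) = 8
u_3(Z vs B,S) = 0
u_3(W vs B,S) = 8
max payoff 8 at {Y,W}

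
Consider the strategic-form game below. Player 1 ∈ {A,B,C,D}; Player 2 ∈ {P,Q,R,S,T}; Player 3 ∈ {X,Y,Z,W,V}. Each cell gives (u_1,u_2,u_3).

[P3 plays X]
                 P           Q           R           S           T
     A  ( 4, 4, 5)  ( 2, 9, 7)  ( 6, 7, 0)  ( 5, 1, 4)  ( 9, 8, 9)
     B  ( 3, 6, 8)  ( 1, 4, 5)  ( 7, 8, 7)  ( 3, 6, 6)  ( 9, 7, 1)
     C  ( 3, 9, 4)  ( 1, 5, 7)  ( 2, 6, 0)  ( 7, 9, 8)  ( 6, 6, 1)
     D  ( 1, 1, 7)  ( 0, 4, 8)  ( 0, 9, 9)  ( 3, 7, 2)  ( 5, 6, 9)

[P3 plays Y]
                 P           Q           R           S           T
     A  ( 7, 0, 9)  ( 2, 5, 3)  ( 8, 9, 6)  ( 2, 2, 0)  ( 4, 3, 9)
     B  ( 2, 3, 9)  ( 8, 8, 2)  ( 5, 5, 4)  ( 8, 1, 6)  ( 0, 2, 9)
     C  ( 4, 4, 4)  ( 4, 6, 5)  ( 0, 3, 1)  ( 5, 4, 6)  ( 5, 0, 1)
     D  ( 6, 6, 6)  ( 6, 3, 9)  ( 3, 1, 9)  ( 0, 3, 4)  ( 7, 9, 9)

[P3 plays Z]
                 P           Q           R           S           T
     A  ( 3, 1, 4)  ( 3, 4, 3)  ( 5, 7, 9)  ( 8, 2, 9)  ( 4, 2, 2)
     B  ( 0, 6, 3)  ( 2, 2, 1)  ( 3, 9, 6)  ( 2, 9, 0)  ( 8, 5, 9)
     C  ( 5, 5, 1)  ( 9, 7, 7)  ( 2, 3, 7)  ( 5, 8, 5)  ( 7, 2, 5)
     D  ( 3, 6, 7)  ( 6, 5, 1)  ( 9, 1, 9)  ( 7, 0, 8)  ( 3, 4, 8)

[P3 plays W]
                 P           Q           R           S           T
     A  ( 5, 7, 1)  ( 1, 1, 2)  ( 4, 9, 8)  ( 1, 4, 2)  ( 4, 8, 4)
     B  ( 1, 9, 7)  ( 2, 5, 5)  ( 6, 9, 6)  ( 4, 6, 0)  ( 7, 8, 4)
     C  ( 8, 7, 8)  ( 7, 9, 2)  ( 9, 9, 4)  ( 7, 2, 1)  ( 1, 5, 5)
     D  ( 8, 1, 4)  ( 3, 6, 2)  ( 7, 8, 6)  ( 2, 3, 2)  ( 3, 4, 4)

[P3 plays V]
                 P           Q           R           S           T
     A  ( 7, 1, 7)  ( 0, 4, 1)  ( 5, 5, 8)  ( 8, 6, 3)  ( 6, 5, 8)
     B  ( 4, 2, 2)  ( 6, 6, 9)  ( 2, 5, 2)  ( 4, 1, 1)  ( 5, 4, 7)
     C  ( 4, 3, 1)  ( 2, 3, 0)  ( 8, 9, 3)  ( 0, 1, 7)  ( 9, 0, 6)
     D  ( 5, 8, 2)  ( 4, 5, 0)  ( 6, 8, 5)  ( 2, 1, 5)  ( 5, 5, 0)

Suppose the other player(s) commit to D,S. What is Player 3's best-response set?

u_3(X vs D,S) = 2
u_3(Y vs D,S) = 4
u_3(Z vs D,S) = 8
u_3(W vs D,S) = 2
u_3(V vs D,S) = 5
max payoff 8 at {Z}

P3 best: {Z}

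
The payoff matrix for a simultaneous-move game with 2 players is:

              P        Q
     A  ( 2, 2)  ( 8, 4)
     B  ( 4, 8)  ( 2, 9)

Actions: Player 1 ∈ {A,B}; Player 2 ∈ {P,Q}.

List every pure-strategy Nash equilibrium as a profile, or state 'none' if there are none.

(A,P): not NE [P1→B gives 4>2; P2→Q gives 4>2]
(A,Q): NE
(B,P): not NE [P2→Q gives 9>8]
(B,Q): not NE [P1→A gives 8>2]

Nash profiles: (A,Q)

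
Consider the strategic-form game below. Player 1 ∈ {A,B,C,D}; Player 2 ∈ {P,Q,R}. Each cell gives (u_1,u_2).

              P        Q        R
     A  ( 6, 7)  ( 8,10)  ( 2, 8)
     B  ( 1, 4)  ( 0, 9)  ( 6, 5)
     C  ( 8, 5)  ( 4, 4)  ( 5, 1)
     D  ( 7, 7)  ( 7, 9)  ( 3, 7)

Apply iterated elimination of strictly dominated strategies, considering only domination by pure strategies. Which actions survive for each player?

P2 drop R (Q beats it: A:10>8 B:9>5 C:4>1 D:9>7)
P1 drop B (A beats it: P:6>1 Q:8>0)
P1→{A,C,D} P2→{P,Q}

Remaining: P1:{A,C,D} P2:{P,Q}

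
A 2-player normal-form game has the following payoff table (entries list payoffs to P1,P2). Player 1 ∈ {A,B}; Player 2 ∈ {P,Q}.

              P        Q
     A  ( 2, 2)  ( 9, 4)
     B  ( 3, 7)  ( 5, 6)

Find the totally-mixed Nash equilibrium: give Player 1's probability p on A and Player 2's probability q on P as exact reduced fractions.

P1 indiff ⇒ q·2+(1-q)·9 = q·3+(1-q)·5 ⇒ q(-1) = (1-q)(-4) ⇒ q = 4/5
P2 indiff ⇒ p·2+(1-p)·7 = p·4+(1-p)·6 ⇒ p(-2) = (1-p)(-1) ⇒ p = 1/3

p=1/3, q=4/5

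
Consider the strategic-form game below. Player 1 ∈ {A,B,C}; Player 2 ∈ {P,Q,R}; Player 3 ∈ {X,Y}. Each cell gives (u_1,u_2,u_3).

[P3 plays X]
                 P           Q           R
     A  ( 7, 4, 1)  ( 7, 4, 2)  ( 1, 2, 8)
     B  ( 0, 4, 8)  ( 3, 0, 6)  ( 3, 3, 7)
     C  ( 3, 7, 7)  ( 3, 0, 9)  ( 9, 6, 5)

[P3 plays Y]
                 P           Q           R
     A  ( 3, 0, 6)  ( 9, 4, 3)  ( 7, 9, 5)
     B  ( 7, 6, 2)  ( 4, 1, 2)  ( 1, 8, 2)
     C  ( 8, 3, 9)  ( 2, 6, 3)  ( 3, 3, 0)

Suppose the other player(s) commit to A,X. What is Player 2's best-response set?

u_2(P vs A,X) = 4
u_2(Q vs A,X) = 4
u_2(R vs A,X) = 2
max payoff 4 at {P,Q}

BR_2 = {P,Q}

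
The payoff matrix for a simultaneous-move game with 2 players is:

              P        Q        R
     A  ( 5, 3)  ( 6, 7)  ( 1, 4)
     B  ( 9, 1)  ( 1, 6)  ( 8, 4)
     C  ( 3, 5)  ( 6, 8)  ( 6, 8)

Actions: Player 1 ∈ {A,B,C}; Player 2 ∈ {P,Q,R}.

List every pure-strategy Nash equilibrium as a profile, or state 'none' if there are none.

(A,P): not NE [P1→B gives 9>5; P2→Q gives 7>3]
(A,Q): NE
(A,R): not NE [P1→B gives 8>1; P2→Q gives 7>4]
(B,P): not NE [P2→Q gives 6>1]
(B,Q): not NE [P1→C gives 6>1]
(B,R): not NE [P2→Q gives 6>4]
(C,P): not NE [P1→B gives 9>3; P2→R gives 8>5]
(C,Q): NE
(C,R): not NE [P1→B gives 8>6]

PSNE = {(A,Q), (C,Q)}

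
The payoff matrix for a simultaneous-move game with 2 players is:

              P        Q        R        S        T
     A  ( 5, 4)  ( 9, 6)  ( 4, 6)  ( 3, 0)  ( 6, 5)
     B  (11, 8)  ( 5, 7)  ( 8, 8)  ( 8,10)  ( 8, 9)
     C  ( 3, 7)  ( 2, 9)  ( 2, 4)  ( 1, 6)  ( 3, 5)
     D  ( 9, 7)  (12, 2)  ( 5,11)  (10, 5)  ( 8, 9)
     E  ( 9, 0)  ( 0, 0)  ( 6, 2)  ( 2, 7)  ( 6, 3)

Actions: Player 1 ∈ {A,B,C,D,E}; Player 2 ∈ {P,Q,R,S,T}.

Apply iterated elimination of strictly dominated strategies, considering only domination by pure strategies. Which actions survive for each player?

P1 drop A (D beats it: P:9>5 Q:12>9 R:5>4 S:10>3 T:8>6)
P1 drop C (B beats it: P:11>3 Q:5>2 R:8>2 S:8>1 T:8>3)
P1 drop E (B beats it: P:11>9 Q:5>0 R:8>6 S:8>2 T:8>6)
P2 drop P (T beats it: B:9>8 D:9>7)
P2 drop Q (R beats it: B:8>7 D:11>2)
P1→{B,D} P2→{R,S,T}

Remaining: P1:{B,D} P2:{R,S,T}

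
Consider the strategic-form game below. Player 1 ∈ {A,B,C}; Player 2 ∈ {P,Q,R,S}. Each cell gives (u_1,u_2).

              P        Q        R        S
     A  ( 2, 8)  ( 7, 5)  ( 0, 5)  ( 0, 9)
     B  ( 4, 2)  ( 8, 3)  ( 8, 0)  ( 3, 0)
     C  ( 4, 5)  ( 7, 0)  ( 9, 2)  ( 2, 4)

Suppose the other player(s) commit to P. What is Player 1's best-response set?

P1 best: {B,C}

u_1(A vs P) = 2
u_1(B vs P) = 4
u_1(C vs P) = 4
max payoff 4 at {B,C}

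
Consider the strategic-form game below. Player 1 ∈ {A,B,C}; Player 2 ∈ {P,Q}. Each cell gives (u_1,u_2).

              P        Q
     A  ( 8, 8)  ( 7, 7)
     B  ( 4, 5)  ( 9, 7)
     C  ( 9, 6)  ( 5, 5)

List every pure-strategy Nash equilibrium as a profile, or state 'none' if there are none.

(A,P): not NE [P1→C gives 9>8]
(A,Q): not NE [P1→B gives 9>7; P2→P gives 8>7]
(B,P): not NE [P1→C gives 9>4; P2→Q gives 7>5]
(B,Q): NE
(C,P): NE
(C,Q): not NE [P1→B gives 9>5; P2→P gives 6>5]

NE set: (B,Q), (C,P)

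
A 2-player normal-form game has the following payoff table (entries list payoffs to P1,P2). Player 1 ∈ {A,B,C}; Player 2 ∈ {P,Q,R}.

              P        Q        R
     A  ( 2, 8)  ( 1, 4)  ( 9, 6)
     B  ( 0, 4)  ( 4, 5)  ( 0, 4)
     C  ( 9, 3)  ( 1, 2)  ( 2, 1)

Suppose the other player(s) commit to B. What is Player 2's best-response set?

argmax u_2 = {Q}

u_2(P vs B) = 4
u_2(Q vs B) = 5
u_2(R vs B) = 4
max payoff 5 at {Q}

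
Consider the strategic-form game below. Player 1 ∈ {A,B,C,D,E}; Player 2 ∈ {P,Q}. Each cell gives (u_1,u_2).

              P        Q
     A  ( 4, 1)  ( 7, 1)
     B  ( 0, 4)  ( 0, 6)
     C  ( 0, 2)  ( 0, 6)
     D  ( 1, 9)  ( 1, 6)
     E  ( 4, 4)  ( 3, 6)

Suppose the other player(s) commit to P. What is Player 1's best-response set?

argmax u_1 = {A,E}

u_1(A vs P) = 4
u_1(B vs P) = 0
u_1(C vs P) = 0
u_1(D vs P) = 1
u_1(E vs P) = 4
max payoff 4 at {A,E}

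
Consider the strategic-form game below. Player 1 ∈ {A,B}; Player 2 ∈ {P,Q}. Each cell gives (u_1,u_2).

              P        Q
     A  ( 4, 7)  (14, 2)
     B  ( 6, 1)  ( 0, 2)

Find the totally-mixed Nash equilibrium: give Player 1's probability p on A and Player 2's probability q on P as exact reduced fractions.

(p,q) = (1/6, 7/8)

P1 indiff ⇒ q·4+(1-q)·14 = q·6+(1-q)·0 ⇒ q(-2) = (1-q)(-14) ⇒ q = 7/8
P2 indiff ⇒ p·7+(1-p)·1 = p·2+(1-p)·2 ⇒ p(5) = (1-p)(1) ⇒ p = 1/6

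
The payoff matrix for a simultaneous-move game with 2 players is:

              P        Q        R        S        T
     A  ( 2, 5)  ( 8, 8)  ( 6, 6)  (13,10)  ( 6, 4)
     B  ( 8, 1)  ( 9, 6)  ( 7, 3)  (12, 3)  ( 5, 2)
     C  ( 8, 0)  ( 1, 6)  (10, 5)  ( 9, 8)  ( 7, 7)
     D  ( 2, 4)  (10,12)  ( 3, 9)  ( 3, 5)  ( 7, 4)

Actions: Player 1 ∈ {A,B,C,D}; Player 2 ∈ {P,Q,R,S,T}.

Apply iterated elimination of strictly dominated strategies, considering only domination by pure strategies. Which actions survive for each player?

Remaining: P1:{A,B,D} P2:{Q,S}

P2 drop P (Q beats it: A:8>5 B:6>1 C:6>0 D:12>4)
P2 drop R (Q beats it: A:8>6 B:6>3 C:6>5 D:12>9)
P2 drop T (S beats it: A:10>4 B:3>2 C:8>7 D:5>4)
P1 drop C (A beats it: Q:8>1 S:13>9)
P1→{A,B,D} P2→{Q,S}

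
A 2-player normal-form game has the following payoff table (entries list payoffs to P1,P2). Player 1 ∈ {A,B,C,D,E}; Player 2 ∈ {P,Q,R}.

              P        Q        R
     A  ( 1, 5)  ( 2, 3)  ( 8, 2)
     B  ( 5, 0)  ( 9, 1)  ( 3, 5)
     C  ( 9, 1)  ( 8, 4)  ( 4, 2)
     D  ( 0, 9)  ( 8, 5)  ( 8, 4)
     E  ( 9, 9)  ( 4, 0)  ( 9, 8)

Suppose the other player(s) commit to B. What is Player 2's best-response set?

u_2(P vs B) = 0
u_2(Q vs B) = 1
u_2(R vs B) = 5
max payoff 5 at {R}

argmax u_2 = {R}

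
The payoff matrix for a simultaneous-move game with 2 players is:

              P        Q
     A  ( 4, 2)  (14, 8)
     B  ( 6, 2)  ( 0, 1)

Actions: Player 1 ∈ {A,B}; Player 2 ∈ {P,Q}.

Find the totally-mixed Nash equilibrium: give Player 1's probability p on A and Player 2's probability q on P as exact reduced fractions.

P1 indiff ⇒ q·4+(1-q)·14 = q·6+(1-q)·0 ⇒ q(-2) = (1-q)(-14) ⇒ q = 7/8
P2 indiff ⇒ p·2+(1-p)·2 = p·8+(1-p)·1 ⇒ p(-6) = (1-p)(-1) ⇒ p = 1/7

p=1/7, q=7/8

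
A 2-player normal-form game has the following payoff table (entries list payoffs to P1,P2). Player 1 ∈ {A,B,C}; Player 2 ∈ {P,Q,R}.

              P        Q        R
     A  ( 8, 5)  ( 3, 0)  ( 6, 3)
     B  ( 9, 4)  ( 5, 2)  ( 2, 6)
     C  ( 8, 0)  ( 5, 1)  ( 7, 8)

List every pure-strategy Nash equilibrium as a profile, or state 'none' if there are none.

(A,P): not NE [P1→B gives 9>8]
(A,Q): not NE [P1→C gives 5>3; P2→P gives 5>0]
(A,R): not NE [P1→C gives 7>6; P2→P gives 5>3]
(B,P): not NE [P2→R gives 6>4]
(B,Q): not NE [P2→R gives 6>2]
(B,R): not NE [P1→C gives 7>2]
(C,P): not NE [P1→B gives 9>8; P2→R gives 8>0]
(C,Q): not NE [P2→R gives 8>1]
(C,R): NE

PSNE = {(C,R)}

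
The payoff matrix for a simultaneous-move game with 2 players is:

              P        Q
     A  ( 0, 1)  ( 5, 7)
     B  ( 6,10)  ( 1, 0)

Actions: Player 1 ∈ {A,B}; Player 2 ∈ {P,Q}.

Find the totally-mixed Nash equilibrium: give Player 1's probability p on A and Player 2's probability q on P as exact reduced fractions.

P1 indiff ⇒ q·0+(1-q)·5 = q·6+(1-q)·1 ⇒ q(-6) = (1-q)(-4) ⇒ q = 2/5
P2 indiff ⇒ p·1+(1-p)·10 = p·7+(1-p)·0 ⇒ p(-6) = (1-p)(-10) ⇒ p = 5/8

p=5/8, q=2/5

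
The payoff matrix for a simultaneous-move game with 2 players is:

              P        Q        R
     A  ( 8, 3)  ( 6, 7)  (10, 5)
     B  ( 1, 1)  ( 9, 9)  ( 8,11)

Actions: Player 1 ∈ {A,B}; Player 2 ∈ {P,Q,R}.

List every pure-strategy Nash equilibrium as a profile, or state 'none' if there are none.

(A,P): not NE [P2→Q gives 7>3]
(A,Q): not NE [P1→B gives 9>6]
(A,R): not NE [P2→Q gives 7>5]
(B,P): not NE [P1→A gives 8>1; P2→R gives 11>1]
(B,Q): not NE [P2→R gives 11>9]
(B,R): not NE [P1→A gives 10>8]

Equilibria: none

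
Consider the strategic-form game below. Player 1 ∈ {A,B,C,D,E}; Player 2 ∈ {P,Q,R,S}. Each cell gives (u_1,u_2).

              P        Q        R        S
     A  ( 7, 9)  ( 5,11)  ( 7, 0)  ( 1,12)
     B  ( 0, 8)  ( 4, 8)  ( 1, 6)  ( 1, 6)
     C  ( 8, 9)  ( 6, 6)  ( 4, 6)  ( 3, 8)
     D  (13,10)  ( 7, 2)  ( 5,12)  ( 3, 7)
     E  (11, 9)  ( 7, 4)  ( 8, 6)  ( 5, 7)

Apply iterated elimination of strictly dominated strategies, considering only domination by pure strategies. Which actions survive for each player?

P1 drop A (E beats it: P:11>7 Q:7>5 R:8>7 S:5>1)
P1 drop B (C beats it: P:8>0 Q:6>4 R:4>1 S:3>1)
P1 drop C (E beats it: P:11>8 Q:7>6 R:8>4 S:5>3)
P2 drop Q (P beats it: D:10>2 E:9>4)
P2 drop S (P beats it: D:10>7 E:9>7)
P1→{D,E} P2→{P,R}

IESDS → P1:{D,E} P2:{P,R}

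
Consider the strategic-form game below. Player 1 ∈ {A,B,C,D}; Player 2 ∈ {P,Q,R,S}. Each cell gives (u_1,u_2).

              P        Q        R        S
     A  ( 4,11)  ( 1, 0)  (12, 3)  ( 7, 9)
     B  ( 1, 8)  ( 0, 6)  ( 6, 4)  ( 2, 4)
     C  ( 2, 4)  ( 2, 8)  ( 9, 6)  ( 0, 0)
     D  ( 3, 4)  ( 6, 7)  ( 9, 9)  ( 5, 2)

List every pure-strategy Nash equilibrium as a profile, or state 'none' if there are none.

NE set: (A,P)

(A,P): NE
(A,Q): not NE [P1→D gives 6>1; P2→P gives 11>0]
(A,R): not NE [P2→P gives 11>3]
(A,S): not NE [P2→P gives 11>9]
(B,P): not NE [P1→A gives 4>1]
(B,Q): not NE [P1→D gives 6>0; P2→P gives 8>6]
(B,R): not NE [P1→A gives 12>6; P2→P gives 8>4]
(B,S): not NE [P1→A gives 7>2; P2→P gives 8>4]
(C,P): not NE [P1→A gives 4>2; P2→Q gives 8>4]
(C,Q): not NE [P1→D gives 6>2]
(C,R): not NE [P1→A gives 12>9; P2→Q gives 8>6]
(C,S): not NE [P1→A gives 7>0; P2→Q gives 8>0]
(D,P): not NE [P1→A gives 4>3; P2→R gives 9>4]
(D,Q): not NE [P2→R gives 9>7]
(D,R): not NE [P1→A gives 12>9]
(D,S): not NE [P1→A gives 7>5; P2→R gives 9>2]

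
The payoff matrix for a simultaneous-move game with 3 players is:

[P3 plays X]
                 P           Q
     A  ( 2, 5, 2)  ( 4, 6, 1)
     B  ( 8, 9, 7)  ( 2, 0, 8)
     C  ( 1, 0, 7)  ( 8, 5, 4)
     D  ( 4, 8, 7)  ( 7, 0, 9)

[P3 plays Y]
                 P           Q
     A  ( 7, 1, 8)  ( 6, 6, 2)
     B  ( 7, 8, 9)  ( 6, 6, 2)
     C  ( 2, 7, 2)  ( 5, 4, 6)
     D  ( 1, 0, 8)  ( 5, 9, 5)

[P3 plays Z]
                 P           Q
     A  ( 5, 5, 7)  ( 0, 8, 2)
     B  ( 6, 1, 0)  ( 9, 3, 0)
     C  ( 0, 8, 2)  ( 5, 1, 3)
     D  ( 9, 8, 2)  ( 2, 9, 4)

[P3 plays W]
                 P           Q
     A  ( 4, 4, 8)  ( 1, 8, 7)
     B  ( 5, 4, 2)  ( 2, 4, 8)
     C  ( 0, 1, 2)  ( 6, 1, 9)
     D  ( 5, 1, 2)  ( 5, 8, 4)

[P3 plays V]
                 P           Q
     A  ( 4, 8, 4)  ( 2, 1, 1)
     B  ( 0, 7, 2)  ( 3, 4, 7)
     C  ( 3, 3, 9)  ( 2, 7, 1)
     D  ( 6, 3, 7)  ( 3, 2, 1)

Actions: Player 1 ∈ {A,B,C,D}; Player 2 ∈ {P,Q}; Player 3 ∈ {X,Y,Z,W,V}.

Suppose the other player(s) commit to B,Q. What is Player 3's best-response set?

BR_3 = {X,W}

u_3(X vs B,Q) = 8
u_3(Y vs B,Q) = 2
u_3(Z vs B,Q) = 0
u_3(W vs B,Q) = 8
u_3(V vs B,Q) = 7
max payoff 8 at {X,W}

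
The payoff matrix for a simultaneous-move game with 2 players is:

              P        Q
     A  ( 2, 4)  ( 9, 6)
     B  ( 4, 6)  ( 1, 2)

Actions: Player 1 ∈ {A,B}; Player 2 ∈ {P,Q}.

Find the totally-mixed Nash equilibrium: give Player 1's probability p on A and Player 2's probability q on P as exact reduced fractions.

P1 mixes 2/3 on A; P2 mixes 4/5 on P

P1 indiff ⇒ q·2+(1-q)·9 = q·4+(1-q)·1 ⇒ q(-2) = (1-q)(-8) ⇒ q = 4/5
P2 indiff ⇒ p·4+(1-p)·6 = p·6+(1-p)·2 ⇒ p(-2) = (1-p)(-4) ⇒ p = 2/3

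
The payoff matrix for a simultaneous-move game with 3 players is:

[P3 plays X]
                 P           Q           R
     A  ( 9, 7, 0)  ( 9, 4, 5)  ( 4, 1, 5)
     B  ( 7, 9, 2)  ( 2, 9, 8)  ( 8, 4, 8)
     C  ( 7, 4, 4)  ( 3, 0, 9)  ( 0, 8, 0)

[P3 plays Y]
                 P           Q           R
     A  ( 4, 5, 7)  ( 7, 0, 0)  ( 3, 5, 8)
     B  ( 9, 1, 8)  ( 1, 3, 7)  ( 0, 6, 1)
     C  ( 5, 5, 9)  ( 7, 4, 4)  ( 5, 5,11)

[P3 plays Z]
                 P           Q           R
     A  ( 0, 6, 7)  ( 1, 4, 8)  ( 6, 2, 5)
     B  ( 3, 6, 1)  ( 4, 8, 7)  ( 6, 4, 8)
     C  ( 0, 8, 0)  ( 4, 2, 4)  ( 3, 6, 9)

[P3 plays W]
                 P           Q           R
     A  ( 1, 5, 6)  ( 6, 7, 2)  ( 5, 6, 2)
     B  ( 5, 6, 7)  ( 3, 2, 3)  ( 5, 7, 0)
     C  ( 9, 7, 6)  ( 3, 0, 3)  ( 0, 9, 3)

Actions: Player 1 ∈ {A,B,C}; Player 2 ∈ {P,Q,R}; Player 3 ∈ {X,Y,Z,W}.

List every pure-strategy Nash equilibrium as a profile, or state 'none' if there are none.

NE set: (C,R,Y)

(A,P,X): not NE [P3→Z gives 7>0]
(A,P,Y): not NE [P1→B gives 9>4]
(A,P,Z): not NE [P1→B gives 3>0]
(A,P,W): not NE [P1→C gives 9>1; P2→Q gives 7>5; P3→Z gives 7>6]
(A,Q,X): not NE [P2→P gives 7>4; P3→Z gives 8>5]
(A,Q,Y): not NE [P2→R gives 5>0; P3→Z gives 8>0]
(A,Q,Z): not NE [P1→C gives 4>1; P2→P gives 6>4]
(A,Q,W): not NE [P3→Z gives 8>2]
(A,R,X): not NE [P1→B gives 8>4; P2→P gives 7>1; P3→Y gives 8>5]
(A,R,Y): not NE [P1→C gives 5>3]
(A,R,Z): not NE [P2→P gives 6>2; P3→Y gives 8>5]
(A,R,W): not NE [P2→Q gives 7>6; P3→Y gives 8>2]
(B,P,X): not NE [P1→A gives 9>7; P3→Y gives 8>2]
(B,P,Y): not NE [P2→R gives 6>1]
(B,P,Z): not NE [P2→Q gives 8>6; P3→Y gives 8>1]
(B,P,W): not NE [P1→C gives 9>5; P2→R gives 7>6; P3→Y gives 8>7]
(B,Q,X): not NE [P1→A gives 9>2]
(B,Q,Y): not NE [P1→C gives 7>1; P2→R gives 6>3; P3→X gives 8>7]
(B,Q,Z): not NE [P3→X gives 8>7]
(B,Q,W): not NE [P1→A gives 6>3; P2→R gives 7>2; P3→X gives 8>3]
(B,R,X): not NE [P2→Q gives 9>4]
(B,R,Y): not NE [P1→C gives 5>0; P3→Z gives 8>1]
(B,R,Z): not NE [P2→Q gives 8>4]
(B,R,W): not NE [P3→Z gives 8>0]
(C,P,X): not NE [P1→A gives 9>7; P2→R gives 8>4; P3→Y gives 9>4]
(C,P,Y): not NE [P1→B gives 9>5]
(C,P,Z): not NE [P1→B gives 3>0; P3→Y gives 9>0]
(C,P,W): not NE [P2→R gives 9>7; P3→Y gives 9>6]
(C,Q,X): not NE [P1→A gives 9>3; P2→R gives 8>0]
(C,Q,Y): not NE [P2→R gives 5>4; P3→X gives 9>4]
(C,Q,Z): not NE [P2→P gives 8>2; P3→X gives 9>4]
(C,Q,W): not NE [P1→A gives 6>3; P2→R gives 9>0; P3→X gives 9>3]
(C,R,X): not NE [P1→B gives 8>0; P3→Y gives 11>0]
(C,R,Y): NE
(C,R,Z): not NE [P1→B gives 6>3; P2→P gives 8>6; P3→Y gives 11>9]
(C,R,W): not NE [P1→B gives 5>0; P3→Y gives 11>3]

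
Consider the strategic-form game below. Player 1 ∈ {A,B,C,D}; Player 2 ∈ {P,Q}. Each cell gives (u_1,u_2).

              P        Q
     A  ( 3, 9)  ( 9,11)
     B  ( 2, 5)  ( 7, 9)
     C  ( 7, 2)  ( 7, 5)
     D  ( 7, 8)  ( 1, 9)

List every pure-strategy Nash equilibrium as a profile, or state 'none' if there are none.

PSNE = {(A,Q)}

(A,P): not NE [P1→D gives 7>3; P2→Q gives 11>9]
(A,Q): NE
(B,P): not NE [P1→D gives 7>2; P2→Q gives 9>5]
(B,Q): not NE [P1→A gives 9>7]
(C,P): not NE [P2→Q gives 5>2]
(C,Q): not NE [P1→A gives 9>7]
(D,P): not NE [P2→Q gives 9>8]
(D,Q): not NE [P1→A gives 9>1]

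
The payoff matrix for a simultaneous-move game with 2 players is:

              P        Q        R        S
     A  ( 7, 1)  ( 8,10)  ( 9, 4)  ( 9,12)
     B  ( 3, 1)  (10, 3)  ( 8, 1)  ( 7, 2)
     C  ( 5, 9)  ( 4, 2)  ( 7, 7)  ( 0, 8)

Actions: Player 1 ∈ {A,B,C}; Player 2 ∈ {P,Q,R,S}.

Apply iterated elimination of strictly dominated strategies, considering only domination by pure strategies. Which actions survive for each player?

P1 drop C (A beats it: P:7>5 Q:8>4 R:9>7 S:9>0)
P2 drop P (Q beats it: A:10>1 B:3>1)
P2 drop R (Q beats it: A:10>4 B:3>1)
P1→{A,B} P2→{Q,S}

Survivors P1:{A,B} P2:{Q,S}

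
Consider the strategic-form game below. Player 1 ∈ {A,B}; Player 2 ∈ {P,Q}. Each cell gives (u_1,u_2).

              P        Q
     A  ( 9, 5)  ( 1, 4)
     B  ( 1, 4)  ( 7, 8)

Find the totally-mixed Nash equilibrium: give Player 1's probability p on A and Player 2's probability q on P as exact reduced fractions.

(p,q) = (4/5, 3/7)

P1 indiff ⇒ q·9+(1-q)·1 = q·1+(1-q)·7 ⇒ q(8) = (1-q)(6) ⇒ q = 3/7
P2 indiff ⇒ p·5+(1-p)·4 = p·4+(1-p)·8 ⇒ p(1) = (1-p)(4) ⇒ p = 4/5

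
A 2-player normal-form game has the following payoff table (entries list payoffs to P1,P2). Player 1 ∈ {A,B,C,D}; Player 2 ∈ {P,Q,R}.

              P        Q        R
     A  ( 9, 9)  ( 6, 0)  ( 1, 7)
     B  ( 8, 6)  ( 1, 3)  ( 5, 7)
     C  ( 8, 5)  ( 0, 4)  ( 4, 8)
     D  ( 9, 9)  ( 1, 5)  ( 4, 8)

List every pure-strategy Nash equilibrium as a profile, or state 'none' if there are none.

PSNE = {(A,P), (B,R), (D,P)}

(A,P): NE
(A,Q): not NE [P2→P gives 9>0]
(A,R): not NE [P1→B gives 5>1; P2→P gives 9>7]
(B,P): not NE [P1→D gives 9>8; P2→R gives 7>6]
(B,Q): not NE [P1→A gives 6>1; P2→R gives 7>3]
(B,R): NE
(C,P): not NE [P1→D gives 9>8; P2→R gives 8>5]
(C,Q): not NE [P1→A gives 6>0; P2→R gives 8>4]
(C,R): not NE [P1→B gives 5>4]
(D,P): NE
(D,Q): not NE [P1→A gives 6>1; P2→P gives 9>5]
(D,R): not NE [P1→B gives 5>4; P2→P gives 9>8]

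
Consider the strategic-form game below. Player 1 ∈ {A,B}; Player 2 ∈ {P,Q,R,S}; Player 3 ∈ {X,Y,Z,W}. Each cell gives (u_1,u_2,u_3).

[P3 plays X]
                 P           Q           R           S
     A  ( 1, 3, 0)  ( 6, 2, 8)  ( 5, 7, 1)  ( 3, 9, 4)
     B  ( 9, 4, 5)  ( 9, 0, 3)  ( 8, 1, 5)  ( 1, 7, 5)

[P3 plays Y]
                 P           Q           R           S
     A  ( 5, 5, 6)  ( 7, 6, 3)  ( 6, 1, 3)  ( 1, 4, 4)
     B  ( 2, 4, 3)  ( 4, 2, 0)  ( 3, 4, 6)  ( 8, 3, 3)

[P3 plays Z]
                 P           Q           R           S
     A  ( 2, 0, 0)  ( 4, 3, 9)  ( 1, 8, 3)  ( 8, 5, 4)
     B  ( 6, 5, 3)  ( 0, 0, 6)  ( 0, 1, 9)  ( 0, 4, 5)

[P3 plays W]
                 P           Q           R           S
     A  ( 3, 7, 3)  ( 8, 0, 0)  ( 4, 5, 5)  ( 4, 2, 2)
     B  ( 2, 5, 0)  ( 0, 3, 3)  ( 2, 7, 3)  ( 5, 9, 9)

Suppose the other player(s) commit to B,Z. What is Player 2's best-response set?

u_2(P vs B,Z) = 5
u_2(Q vs B,Z) = 0
u_2(R vs B,Z) = 1
u_2(S vs B,Z) = 4
max payoff 5 at {P}

P2 best: {P}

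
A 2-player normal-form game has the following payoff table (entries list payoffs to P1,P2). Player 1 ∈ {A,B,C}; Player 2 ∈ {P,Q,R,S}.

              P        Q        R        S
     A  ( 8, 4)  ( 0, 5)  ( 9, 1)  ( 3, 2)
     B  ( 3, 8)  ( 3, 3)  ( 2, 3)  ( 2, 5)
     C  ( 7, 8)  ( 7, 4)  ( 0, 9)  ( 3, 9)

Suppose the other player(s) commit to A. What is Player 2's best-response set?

argmax u_2 = {Q}

u_2(P vs A) = 4
u_2(Q vs A) = 5
u_2(R vs A) = 1
u_2(S vs A) = 2
max payoff 5 at {Q}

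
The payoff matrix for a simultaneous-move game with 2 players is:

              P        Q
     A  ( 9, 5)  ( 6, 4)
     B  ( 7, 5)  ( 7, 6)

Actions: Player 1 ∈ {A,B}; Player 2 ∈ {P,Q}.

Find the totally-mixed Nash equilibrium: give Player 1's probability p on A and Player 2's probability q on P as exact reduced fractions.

P1 mixes 1/2 on A; P2 mixes 1/3 on P

P1 indiff ⇒ q·9+(1-q)·6 = q·7+(1-q)·7 ⇒ q(2) = (1-q)(1) ⇒ q = 1/3
P2 indiff ⇒ p·5+(1-p)·5 = p·4+(1-p)·6 ⇒ p(1) = (1-p)(1) ⇒ p = 1/2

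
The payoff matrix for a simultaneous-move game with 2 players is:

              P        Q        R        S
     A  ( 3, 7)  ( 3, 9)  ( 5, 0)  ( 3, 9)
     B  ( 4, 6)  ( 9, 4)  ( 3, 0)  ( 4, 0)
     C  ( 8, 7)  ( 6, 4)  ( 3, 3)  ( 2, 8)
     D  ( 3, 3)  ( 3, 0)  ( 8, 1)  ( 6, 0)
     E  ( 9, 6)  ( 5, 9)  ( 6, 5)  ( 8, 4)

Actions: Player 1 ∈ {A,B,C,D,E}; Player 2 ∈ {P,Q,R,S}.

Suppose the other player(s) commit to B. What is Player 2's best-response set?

BR_2 = {P}

u_2(P vs B) = 6
u_2(Q vs B) = 4
u_2(R vs B) = 0
u_2(S vs B) = 0
max payoff 6 at {P}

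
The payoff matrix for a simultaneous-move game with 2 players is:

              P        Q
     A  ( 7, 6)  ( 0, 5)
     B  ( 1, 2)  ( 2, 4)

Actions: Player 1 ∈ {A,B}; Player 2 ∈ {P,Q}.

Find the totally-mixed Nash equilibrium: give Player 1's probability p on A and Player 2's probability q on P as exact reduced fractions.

P1 indiff ⇒ q·7+(1-q)·0 = q·1+(1-q)·2 ⇒ q(6) = (1-q)(2) ⇒ q = 1/4
P2 indiff ⇒ p·6+(1-p)·2 = p·5+(1-p)·4 ⇒ p(1) = (1-p)(2) ⇒ p = 2/3

p=2/3, q=1/4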